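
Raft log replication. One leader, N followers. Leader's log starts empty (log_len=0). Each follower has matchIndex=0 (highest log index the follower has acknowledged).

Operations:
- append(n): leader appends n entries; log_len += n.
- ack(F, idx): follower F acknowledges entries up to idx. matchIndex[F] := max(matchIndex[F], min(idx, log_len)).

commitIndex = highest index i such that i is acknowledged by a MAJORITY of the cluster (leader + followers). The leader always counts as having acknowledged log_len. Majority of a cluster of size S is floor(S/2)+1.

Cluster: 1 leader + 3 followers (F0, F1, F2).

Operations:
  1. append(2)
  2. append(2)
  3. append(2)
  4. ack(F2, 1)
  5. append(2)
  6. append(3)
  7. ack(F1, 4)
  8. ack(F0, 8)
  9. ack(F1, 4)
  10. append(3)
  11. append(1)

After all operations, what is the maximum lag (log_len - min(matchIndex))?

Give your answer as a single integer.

Op 1: append 2 -> log_len=2
Op 2: append 2 -> log_len=4
Op 3: append 2 -> log_len=6
Op 4: F2 acks idx 1 -> match: F0=0 F1=0 F2=1; commitIndex=0
Op 5: append 2 -> log_len=8
Op 6: append 3 -> log_len=11
Op 7: F1 acks idx 4 -> match: F0=0 F1=4 F2=1; commitIndex=1
Op 8: F0 acks idx 8 -> match: F0=8 F1=4 F2=1; commitIndex=4
Op 9: F1 acks idx 4 -> match: F0=8 F1=4 F2=1; commitIndex=4
Op 10: append 3 -> log_len=14
Op 11: append 1 -> log_len=15

Answer: 14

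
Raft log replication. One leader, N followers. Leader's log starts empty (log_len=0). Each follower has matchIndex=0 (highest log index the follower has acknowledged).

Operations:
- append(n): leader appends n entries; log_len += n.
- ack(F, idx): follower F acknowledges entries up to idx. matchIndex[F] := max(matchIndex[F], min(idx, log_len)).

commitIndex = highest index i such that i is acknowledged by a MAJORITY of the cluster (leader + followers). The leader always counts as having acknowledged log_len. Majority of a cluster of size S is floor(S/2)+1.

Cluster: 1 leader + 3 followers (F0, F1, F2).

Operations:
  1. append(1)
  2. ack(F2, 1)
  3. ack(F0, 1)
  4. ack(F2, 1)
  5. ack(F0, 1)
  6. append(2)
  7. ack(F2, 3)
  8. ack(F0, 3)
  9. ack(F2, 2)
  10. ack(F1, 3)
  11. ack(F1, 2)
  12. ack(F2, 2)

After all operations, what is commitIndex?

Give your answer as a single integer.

Op 1: append 1 -> log_len=1
Op 2: F2 acks idx 1 -> match: F0=0 F1=0 F2=1; commitIndex=0
Op 3: F0 acks idx 1 -> match: F0=1 F1=0 F2=1; commitIndex=1
Op 4: F2 acks idx 1 -> match: F0=1 F1=0 F2=1; commitIndex=1
Op 5: F0 acks idx 1 -> match: F0=1 F1=0 F2=1; commitIndex=1
Op 6: append 2 -> log_len=3
Op 7: F2 acks idx 3 -> match: F0=1 F1=0 F2=3; commitIndex=1
Op 8: F0 acks idx 3 -> match: F0=3 F1=0 F2=3; commitIndex=3
Op 9: F2 acks idx 2 -> match: F0=3 F1=0 F2=3; commitIndex=3
Op 10: F1 acks idx 3 -> match: F0=3 F1=3 F2=3; commitIndex=3
Op 11: F1 acks idx 2 -> match: F0=3 F1=3 F2=3; commitIndex=3
Op 12: F2 acks idx 2 -> match: F0=3 F1=3 F2=3; commitIndex=3

Answer: 3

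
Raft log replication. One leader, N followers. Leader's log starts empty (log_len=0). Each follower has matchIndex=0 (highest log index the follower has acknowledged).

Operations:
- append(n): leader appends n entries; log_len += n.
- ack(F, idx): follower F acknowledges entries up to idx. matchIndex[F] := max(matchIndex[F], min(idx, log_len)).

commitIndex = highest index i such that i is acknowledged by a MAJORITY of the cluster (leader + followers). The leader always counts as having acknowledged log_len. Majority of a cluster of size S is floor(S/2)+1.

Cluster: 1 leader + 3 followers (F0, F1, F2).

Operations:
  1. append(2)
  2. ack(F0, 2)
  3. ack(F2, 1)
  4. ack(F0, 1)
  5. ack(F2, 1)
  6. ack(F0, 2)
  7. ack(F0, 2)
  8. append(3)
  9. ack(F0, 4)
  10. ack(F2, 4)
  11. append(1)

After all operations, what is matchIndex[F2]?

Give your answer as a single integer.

Answer: 4

Derivation:
Op 1: append 2 -> log_len=2
Op 2: F0 acks idx 2 -> match: F0=2 F1=0 F2=0; commitIndex=0
Op 3: F2 acks idx 1 -> match: F0=2 F1=0 F2=1; commitIndex=1
Op 4: F0 acks idx 1 -> match: F0=2 F1=0 F2=1; commitIndex=1
Op 5: F2 acks idx 1 -> match: F0=2 F1=0 F2=1; commitIndex=1
Op 6: F0 acks idx 2 -> match: F0=2 F1=0 F2=1; commitIndex=1
Op 7: F0 acks idx 2 -> match: F0=2 F1=0 F2=1; commitIndex=1
Op 8: append 3 -> log_len=5
Op 9: F0 acks idx 4 -> match: F0=4 F1=0 F2=1; commitIndex=1
Op 10: F2 acks idx 4 -> match: F0=4 F1=0 F2=4; commitIndex=4
Op 11: append 1 -> log_len=6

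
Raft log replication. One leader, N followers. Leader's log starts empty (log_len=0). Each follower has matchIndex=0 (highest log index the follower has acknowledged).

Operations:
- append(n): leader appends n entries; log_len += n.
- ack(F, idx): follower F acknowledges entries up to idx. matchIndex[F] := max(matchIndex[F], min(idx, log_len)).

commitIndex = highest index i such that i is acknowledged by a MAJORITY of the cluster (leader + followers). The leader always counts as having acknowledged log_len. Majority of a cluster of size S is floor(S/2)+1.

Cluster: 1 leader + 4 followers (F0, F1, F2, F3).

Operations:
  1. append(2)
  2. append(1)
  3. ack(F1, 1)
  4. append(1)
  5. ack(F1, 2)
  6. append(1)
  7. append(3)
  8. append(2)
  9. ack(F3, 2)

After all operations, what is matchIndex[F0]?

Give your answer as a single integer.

Op 1: append 2 -> log_len=2
Op 2: append 1 -> log_len=3
Op 3: F1 acks idx 1 -> match: F0=0 F1=1 F2=0 F3=0; commitIndex=0
Op 4: append 1 -> log_len=4
Op 5: F1 acks idx 2 -> match: F0=0 F1=2 F2=0 F3=0; commitIndex=0
Op 6: append 1 -> log_len=5
Op 7: append 3 -> log_len=8
Op 8: append 2 -> log_len=10
Op 9: F3 acks idx 2 -> match: F0=0 F1=2 F2=0 F3=2; commitIndex=2

Answer: 0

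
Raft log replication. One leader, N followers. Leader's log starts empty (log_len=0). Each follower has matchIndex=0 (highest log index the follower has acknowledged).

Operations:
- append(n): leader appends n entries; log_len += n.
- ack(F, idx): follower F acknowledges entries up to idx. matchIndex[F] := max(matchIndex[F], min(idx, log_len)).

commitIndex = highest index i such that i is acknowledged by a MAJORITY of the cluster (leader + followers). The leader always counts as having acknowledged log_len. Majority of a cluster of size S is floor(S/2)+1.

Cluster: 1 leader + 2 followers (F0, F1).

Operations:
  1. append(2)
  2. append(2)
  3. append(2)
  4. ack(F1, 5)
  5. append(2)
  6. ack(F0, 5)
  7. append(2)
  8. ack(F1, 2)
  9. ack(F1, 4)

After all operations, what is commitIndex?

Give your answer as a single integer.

Op 1: append 2 -> log_len=2
Op 2: append 2 -> log_len=4
Op 3: append 2 -> log_len=6
Op 4: F1 acks idx 5 -> match: F0=0 F1=5; commitIndex=5
Op 5: append 2 -> log_len=8
Op 6: F0 acks idx 5 -> match: F0=5 F1=5; commitIndex=5
Op 7: append 2 -> log_len=10
Op 8: F1 acks idx 2 -> match: F0=5 F1=5; commitIndex=5
Op 9: F1 acks idx 4 -> match: F0=5 F1=5; commitIndex=5

Answer: 5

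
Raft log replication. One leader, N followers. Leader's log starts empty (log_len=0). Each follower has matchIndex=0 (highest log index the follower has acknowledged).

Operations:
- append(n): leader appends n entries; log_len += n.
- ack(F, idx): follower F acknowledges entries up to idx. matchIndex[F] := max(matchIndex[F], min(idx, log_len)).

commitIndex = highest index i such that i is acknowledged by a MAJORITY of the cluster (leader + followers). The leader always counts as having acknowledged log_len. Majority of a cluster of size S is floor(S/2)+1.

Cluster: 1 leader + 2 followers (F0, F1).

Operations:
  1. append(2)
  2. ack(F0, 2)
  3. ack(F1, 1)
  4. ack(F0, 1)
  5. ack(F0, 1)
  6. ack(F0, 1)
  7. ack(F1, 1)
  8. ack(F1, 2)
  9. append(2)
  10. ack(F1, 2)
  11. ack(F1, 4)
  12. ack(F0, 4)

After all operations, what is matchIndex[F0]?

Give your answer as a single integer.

Op 1: append 2 -> log_len=2
Op 2: F0 acks idx 2 -> match: F0=2 F1=0; commitIndex=2
Op 3: F1 acks idx 1 -> match: F0=2 F1=1; commitIndex=2
Op 4: F0 acks idx 1 -> match: F0=2 F1=1; commitIndex=2
Op 5: F0 acks idx 1 -> match: F0=2 F1=1; commitIndex=2
Op 6: F0 acks idx 1 -> match: F0=2 F1=1; commitIndex=2
Op 7: F1 acks idx 1 -> match: F0=2 F1=1; commitIndex=2
Op 8: F1 acks idx 2 -> match: F0=2 F1=2; commitIndex=2
Op 9: append 2 -> log_len=4
Op 10: F1 acks idx 2 -> match: F0=2 F1=2; commitIndex=2
Op 11: F1 acks idx 4 -> match: F0=2 F1=4; commitIndex=4
Op 12: F0 acks idx 4 -> match: F0=4 F1=4; commitIndex=4

Answer: 4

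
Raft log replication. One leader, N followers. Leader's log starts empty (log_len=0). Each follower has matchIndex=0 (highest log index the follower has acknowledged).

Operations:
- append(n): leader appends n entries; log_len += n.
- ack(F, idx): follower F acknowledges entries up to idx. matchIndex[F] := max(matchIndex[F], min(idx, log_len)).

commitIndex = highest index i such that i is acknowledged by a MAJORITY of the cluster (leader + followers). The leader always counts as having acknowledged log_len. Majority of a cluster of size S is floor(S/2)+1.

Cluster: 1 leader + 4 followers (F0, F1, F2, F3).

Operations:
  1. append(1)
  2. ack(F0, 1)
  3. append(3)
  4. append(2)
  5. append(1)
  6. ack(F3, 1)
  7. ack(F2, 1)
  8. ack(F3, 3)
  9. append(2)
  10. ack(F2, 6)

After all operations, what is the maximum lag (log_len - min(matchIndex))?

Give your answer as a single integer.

Op 1: append 1 -> log_len=1
Op 2: F0 acks idx 1 -> match: F0=1 F1=0 F2=0 F3=0; commitIndex=0
Op 3: append 3 -> log_len=4
Op 4: append 2 -> log_len=6
Op 5: append 1 -> log_len=7
Op 6: F3 acks idx 1 -> match: F0=1 F1=0 F2=0 F3=1; commitIndex=1
Op 7: F2 acks idx 1 -> match: F0=1 F1=0 F2=1 F3=1; commitIndex=1
Op 8: F3 acks idx 3 -> match: F0=1 F1=0 F2=1 F3=3; commitIndex=1
Op 9: append 2 -> log_len=9
Op 10: F2 acks idx 6 -> match: F0=1 F1=0 F2=6 F3=3; commitIndex=3

Answer: 9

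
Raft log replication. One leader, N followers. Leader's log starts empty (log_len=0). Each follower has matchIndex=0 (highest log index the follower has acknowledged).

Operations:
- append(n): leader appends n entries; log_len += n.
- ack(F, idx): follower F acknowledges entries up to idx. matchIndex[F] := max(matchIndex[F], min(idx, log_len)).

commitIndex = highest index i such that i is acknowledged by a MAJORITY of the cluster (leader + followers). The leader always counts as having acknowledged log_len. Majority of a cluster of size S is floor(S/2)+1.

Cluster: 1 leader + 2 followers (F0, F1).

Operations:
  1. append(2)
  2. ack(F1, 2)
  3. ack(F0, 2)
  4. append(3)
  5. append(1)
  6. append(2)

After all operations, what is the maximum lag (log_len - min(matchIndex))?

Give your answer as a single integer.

Answer: 6

Derivation:
Op 1: append 2 -> log_len=2
Op 2: F1 acks idx 2 -> match: F0=0 F1=2; commitIndex=2
Op 3: F0 acks idx 2 -> match: F0=2 F1=2; commitIndex=2
Op 4: append 3 -> log_len=5
Op 5: append 1 -> log_len=6
Op 6: append 2 -> log_len=8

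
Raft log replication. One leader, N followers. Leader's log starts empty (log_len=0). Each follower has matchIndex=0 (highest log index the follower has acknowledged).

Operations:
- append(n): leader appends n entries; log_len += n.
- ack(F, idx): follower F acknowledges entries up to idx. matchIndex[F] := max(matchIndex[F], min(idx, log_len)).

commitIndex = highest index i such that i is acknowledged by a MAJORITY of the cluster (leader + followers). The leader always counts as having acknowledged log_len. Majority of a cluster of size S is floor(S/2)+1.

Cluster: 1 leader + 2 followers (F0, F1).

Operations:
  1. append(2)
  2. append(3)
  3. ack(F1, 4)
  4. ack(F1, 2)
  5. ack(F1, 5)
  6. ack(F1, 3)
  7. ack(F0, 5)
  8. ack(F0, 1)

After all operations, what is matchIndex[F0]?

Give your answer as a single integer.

Op 1: append 2 -> log_len=2
Op 2: append 3 -> log_len=5
Op 3: F1 acks idx 4 -> match: F0=0 F1=4; commitIndex=4
Op 4: F1 acks idx 2 -> match: F0=0 F1=4; commitIndex=4
Op 5: F1 acks idx 5 -> match: F0=0 F1=5; commitIndex=5
Op 6: F1 acks idx 3 -> match: F0=0 F1=5; commitIndex=5
Op 7: F0 acks idx 5 -> match: F0=5 F1=5; commitIndex=5
Op 8: F0 acks idx 1 -> match: F0=5 F1=5; commitIndex=5

Answer: 5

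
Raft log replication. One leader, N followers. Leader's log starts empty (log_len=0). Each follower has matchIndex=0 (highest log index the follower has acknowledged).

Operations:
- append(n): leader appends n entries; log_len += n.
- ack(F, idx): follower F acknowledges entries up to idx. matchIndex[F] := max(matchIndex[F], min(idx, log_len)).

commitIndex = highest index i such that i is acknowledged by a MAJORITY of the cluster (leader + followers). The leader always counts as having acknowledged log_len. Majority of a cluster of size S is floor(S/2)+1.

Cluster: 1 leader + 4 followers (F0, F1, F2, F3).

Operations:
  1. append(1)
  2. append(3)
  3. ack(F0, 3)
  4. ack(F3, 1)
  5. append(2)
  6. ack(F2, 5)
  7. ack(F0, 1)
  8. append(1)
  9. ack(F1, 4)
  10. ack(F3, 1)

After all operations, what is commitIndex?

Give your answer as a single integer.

Answer: 4

Derivation:
Op 1: append 1 -> log_len=1
Op 2: append 3 -> log_len=4
Op 3: F0 acks idx 3 -> match: F0=3 F1=0 F2=0 F3=0; commitIndex=0
Op 4: F3 acks idx 1 -> match: F0=3 F1=0 F2=0 F3=1; commitIndex=1
Op 5: append 2 -> log_len=6
Op 6: F2 acks idx 5 -> match: F0=3 F1=0 F2=5 F3=1; commitIndex=3
Op 7: F0 acks idx 1 -> match: F0=3 F1=0 F2=5 F3=1; commitIndex=3
Op 8: append 1 -> log_len=7
Op 9: F1 acks idx 4 -> match: F0=3 F1=4 F2=5 F3=1; commitIndex=4
Op 10: F3 acks idx 1 -> match: F0=3 F1=4 F2=5 F3=1; commitIndex=4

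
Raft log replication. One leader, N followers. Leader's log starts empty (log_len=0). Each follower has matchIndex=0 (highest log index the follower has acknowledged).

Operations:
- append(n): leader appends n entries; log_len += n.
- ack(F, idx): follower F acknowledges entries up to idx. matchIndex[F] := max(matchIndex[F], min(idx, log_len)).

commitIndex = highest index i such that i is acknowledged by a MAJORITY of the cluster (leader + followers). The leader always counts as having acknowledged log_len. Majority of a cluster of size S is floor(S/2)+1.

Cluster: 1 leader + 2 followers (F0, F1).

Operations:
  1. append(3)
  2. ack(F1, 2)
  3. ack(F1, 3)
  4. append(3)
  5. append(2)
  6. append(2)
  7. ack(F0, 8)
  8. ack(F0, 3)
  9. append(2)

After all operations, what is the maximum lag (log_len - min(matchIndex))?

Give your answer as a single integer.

Answer: 9

Derivation:
Op 1: append 3 -> log_len=3
Op 2: F1 acks idx 2 -> match: F0=0 F1=2; commitIndex=2
Op 3: F1 acks idx 3 -> match: F0=0 F1=3; commitIndex=3
Op 4: append 3 -> log_len=6
Op 5: append 2 -> log_len=8
Op 6: append 2 -> log_len=10
Op 7: F0 acks idx 8 -> match: F0=8 F1=3; commitIndex=8
Op 8: F0 acks idx 3 -> match: F0=8 F1=3; commitIndex=8
Op 9: append 2 -> log_len=12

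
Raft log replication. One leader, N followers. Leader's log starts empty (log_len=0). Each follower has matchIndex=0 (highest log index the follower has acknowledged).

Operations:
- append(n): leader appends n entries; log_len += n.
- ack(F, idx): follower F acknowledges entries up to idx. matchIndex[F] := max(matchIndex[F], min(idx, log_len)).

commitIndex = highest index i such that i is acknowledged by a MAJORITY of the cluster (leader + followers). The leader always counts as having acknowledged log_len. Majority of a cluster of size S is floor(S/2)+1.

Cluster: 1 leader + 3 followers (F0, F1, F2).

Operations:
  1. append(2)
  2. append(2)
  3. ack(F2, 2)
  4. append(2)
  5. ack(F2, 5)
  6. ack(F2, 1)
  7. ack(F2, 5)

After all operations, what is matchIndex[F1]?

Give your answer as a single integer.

Op 1: append 2 -> log_len=2
Op 2: append 2 -> log_len=4
Op 3: F2 acks idx 2 -> match: F0=0 F1=0 F2=2; commitIndex=0
Op 4: append 2 -> log_len=6
Op 5: F2 acks idx 5 -> match: F0=0 F1=0 F2=5; commitIndex=0
Op 6: F2 acks idx 1 -> match: F0=0 F1=0 F2=5; commitIndex=0
Op 7: F2 acks idx 5 -> match: F0=0 F1=0 F2=5; commitIndex=0

Answer: 0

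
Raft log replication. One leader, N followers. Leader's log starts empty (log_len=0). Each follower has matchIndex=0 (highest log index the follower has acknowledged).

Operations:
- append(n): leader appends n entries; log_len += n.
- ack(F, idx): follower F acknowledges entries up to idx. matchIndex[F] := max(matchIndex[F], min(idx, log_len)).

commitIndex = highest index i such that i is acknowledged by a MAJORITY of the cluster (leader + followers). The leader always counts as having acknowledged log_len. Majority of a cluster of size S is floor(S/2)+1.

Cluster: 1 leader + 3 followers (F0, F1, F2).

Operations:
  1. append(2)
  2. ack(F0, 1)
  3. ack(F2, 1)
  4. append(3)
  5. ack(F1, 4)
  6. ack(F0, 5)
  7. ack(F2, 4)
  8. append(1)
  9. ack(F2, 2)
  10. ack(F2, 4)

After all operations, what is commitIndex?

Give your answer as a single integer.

Op 1: append 2 -> log_len=2
Op 2: F0 acks idx 1 -> match: F0=1 F1=0 F2=0; commitIndex=0
Op 3: F2 acks idx 1 -> match: F0=1 F1=0 F2=1; commitIndex=1
Op 4: append 3 -> log_len=5
Op 5: F1 acks idx 4 -> match: F0=1 F1=4 F2=1; commitIndex=1
Op 6: F0 acks idx 5 -> match: F0=5 F1=4 F2=1; commitIndex=4
Op 7: F2 acks idx 4 -> match: F0=5 F1=4 F2=4; commitIndex=4
Op 8: append 1 -> log_len=6
Op 9: F2 acks idx 2 -> match: F0=5 F1=4 F2=4; commitIndex=4
Op 10: F2 acks idx 4 -> match: F0=5 F1=4 F2=4; commitIndex=4

Answer: 4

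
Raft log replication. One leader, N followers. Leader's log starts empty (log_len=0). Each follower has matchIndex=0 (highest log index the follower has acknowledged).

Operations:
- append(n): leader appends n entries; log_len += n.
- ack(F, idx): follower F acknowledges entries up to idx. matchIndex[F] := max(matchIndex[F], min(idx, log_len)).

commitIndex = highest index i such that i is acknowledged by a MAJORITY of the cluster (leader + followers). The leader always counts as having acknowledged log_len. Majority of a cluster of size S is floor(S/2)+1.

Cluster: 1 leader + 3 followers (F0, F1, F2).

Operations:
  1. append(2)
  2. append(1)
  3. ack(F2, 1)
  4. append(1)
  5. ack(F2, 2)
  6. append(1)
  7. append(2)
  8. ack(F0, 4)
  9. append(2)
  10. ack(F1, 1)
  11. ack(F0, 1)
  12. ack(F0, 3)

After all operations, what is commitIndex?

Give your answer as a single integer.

Answer: 2

Derivation:
Op 1: append 2 -> log_len=2
Op 2: append 1 -> log_len=3
Op 3: F2 acks idx 1 -> match: F0=0 F1=0 F2=1; commitIndex=0
Op 4: append 1 -> log_len=4
Op 5: F2 acks idx 2 -> match: F0=0 F1=0 F2=2; commitIndex=0
Op 6: append 1 -> log_len=5
Op 7: append 2 -> log_len=7
Op 8: F0 acks idx 4 -> match: F0=4 F1=0 F2=2; commitIndex=2
Op 9: append 2 -> log_len=9
Op 10: F1 acks idx 1 -> match: F0=4 F1=1 F2=2; commitIndex=2
Op 11: F0 acks idx 1 -> match: F0=4 F1=1 F2=2; commitIndex=2
Op 12: F0 acks idx 3 -> match: F0=4 F1=1 F2=2; commitIndex=2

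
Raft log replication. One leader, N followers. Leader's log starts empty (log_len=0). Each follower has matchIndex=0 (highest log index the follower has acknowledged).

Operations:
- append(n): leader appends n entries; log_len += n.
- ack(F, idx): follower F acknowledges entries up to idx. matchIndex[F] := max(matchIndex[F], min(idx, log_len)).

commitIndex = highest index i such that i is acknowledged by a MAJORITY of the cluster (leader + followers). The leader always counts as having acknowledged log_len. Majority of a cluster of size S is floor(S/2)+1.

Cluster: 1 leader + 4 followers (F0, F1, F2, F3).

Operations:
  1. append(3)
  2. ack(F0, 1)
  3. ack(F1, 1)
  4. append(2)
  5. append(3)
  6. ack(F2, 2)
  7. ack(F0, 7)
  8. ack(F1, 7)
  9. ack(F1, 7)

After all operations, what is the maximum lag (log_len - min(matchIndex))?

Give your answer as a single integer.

Answer: 8

Derivation:
Op 1: append 3 -> log_len=3
Op 2: F0 acks idx 1 -> match: F0=1 F1=0 F2=0 F3=0; commitIndex=0
Op 3: F1 acks idx 1 -> match: F0=1 F1=1 F2=0 F3=0; commitIndex=1
Op 4: append 2 -> log_len=5
Op 5: append 3 -> log_len=8
Op 6: F2 acks idx 2 -> match: F0=1 F1=1 F2=2 F3=0; commitIndex=1
Op 7: F0 acks idx 7 -> match: F0=7 F1=1 F2=2 F3=0; commitIndex=2
Op 8: F1 acks idx 7 -> match: F0=7 F1=7 F2=2 F3=0; commitIndex=7
Op 9: F1 acks idx 7 -> match: F0=7 F1=7 F2=2 F3=0; commitIndex=7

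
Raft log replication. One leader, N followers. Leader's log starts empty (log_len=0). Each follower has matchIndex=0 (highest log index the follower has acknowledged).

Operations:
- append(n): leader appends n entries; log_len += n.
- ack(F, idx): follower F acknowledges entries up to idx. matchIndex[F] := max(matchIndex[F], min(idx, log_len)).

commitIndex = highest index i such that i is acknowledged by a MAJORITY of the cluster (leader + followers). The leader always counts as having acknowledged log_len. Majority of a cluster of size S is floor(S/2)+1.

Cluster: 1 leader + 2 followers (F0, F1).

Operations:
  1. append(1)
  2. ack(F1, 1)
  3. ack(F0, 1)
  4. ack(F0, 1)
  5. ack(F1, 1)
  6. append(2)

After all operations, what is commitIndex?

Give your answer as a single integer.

Answer: 1

Derivation:
Op 1: append 1 -> log_len=1
Op 2: F1 acks idx 1 -> match: F0=0 F1=1; commitIndex=1
Op 3: F0 acks idx 1 -> match: F0=1 F1=1; commitIndex=1
Op 4: F0 acks idx 1 -> match: F0=1 F1=1; commitIndex=1
Op 5: F1 acks idx 1 -> match: F0=1 F1=1; commitIndex=1
Op 6: append 2 -> log_len=3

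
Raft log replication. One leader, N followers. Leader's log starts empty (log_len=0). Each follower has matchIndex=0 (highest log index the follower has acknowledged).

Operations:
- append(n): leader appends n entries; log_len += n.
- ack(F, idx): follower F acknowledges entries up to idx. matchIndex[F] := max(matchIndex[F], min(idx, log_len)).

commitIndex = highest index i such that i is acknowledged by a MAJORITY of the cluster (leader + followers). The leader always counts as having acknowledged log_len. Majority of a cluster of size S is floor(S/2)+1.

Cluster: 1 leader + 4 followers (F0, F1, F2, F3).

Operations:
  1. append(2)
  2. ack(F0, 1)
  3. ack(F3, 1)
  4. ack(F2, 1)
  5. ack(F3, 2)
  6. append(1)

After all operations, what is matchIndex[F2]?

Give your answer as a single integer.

Op 1: append 2 -> log_len=2
Op 2: F0 acks idx 1 -> match: F0=1 F1=0 F2=0 F3=0; commitIndex=0
Op 3: F3 acks idx 1 -> match: F0=1 F1=0 F2=0 F3=1; commitIndex=1
Op 4: F2 acks idx 1 -> match: F0=1 F1=0 F2=1 F3=1; commitIndex=1
Op 5: F3 acks idx 2 -> match: F0=1 F1=0 F2=1 F3=2; commitIndex=1
Op 6: append 1 -> log_len=3

Answer: 1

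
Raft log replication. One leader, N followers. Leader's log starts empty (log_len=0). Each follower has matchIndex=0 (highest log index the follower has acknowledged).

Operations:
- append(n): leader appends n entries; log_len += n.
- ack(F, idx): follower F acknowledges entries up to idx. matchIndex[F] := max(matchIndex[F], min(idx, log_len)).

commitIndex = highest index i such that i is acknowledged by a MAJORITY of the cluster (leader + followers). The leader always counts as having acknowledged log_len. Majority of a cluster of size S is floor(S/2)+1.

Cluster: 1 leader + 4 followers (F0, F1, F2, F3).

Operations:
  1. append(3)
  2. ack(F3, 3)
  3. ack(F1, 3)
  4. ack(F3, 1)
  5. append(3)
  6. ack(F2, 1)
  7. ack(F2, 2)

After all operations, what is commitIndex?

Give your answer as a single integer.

Op 1: append 3 -> log_len=3
Op 2: F3 acks idx 3 -> match: F0=0 F1=0 F2=0 F3=3; commitIndex=0
Op 3: F1 acks idx 3 -> match: F0=0 F1=3 F2=0 F3=3; commitIndex=3
Op 4: F3 acks idx 1 -> match: F0=0 F1=3 F2=0 F3=3; commitIndex=3
Op 5: append 3 -> log_len=6
Op 6: F2 acks idx 1 -> match: F0=0 F1=3 F2=1 F3=3; commitIndex=3
Op 7: F2 acks idx 2 -> match: F0=0 F1=3 F2=2 F3=3; commitIndex=3

Answer: 3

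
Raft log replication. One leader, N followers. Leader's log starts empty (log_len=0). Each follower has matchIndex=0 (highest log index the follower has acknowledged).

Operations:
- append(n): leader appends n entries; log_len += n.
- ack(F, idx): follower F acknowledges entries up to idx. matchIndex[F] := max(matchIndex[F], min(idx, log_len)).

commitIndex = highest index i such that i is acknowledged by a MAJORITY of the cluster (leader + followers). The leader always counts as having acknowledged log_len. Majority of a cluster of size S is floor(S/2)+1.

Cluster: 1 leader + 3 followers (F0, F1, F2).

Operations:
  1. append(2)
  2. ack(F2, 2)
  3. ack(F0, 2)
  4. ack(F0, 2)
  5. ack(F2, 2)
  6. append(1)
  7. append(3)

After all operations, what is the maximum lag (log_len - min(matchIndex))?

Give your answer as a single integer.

Op 1: append 2 -> log_len=2
Op 2: F2 acks idx 2 -> match: F0=0 F1=0 F2=2; commitIndex=0
Op 3: F0 acks idx 2 -> match: F0=2 F1=0 F2=2; commitIndex=2
Op 4: F0 acks idx 2 -> match: F0=2 F1=0 F2=2; commitIndex=2
Op 5: F2 acks idx 2 -> match: F0=2 F1=0 F2=2; commitIndex=2
Op 6: append 1 -> log_len=3
Op 7: append 3 -> log_len=6

Answer: 6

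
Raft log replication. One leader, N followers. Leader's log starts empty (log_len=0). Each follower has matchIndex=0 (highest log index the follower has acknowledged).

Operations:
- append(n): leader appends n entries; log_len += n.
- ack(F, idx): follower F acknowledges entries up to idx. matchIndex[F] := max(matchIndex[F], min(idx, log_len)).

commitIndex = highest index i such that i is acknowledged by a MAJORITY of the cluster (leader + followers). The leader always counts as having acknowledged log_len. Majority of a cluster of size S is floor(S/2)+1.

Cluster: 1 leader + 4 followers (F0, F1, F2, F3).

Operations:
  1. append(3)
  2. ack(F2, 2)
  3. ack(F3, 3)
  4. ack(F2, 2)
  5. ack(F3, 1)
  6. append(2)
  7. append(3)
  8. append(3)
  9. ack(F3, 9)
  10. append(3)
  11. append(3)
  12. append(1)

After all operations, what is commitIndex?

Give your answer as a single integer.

Op 1: append 3 -> log_len=3
Op 2: F2 acks idx 2 -> match: F0=0 F1=0 F2=2 F3=0; commitIndex=0
Op 3: F3 acks idx 3 -> match: F0=0 F1=0 F2=2 F3=3; commitIndex=2
Op 4: F2 acks idx 2 -> match: F0=0 F1=0 F2=2 F3=3; commitIndex=2
Op 5: F3 acks idx 1 -> match: F0=0 F1=0 F2=2 F3=3; commitIndex=2
Op 6: append 2 -> log_len=5
Op 7: append 3 -> log_len=8
Op 8: append 3 -> log_len=11
Op 9: F3 acks idx 9 -> match: F0=0 F1=0 F2=2 F3=9; commitIndex=2
Op 10: append 3 -> log_len=14
Op 11: append 3 -> log_len=17
Op 12: append 1 -> log_len=18

Answer: 2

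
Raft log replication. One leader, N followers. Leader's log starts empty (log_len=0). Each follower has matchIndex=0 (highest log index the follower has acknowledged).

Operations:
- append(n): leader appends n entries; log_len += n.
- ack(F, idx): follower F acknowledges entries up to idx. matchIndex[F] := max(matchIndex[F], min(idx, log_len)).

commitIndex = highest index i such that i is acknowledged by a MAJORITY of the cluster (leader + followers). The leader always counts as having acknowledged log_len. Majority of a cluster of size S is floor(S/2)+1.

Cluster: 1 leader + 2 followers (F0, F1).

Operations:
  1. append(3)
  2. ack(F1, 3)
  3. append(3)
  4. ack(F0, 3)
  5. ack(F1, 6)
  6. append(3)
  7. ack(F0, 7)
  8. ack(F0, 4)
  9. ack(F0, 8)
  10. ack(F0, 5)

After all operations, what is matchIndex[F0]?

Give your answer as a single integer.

Answer: 8

Derivation:
Op 1: append 3 -> log_len=3
Op 2: F1 acks idx 3 -> match: F0=0 F1=3; commitIndex=3
Op 3: append 3 -> log_len=6
Op 4: F0 acks idx 3 -> match: F0=3 F1=3; commitIndex=3
Op 5: F1 acks idx 6 -> match: F0=3 F1=6; commitIndex=6
Op 6: append 3 -> log_len=9
Op 7: F0 acks idx 7 -> match: F0=7 F1=6; commitIndex=7
Op 8: F0 acks idx 4 -> match: F0=7 F1=6; commitIndex=7
Op 9: F0 acks idx 8 -> match: F0=8 F1=6; commitIndex=8
Op 10: F0 acks idx 5 -> match: F0=8 F1=6; commitIndex=8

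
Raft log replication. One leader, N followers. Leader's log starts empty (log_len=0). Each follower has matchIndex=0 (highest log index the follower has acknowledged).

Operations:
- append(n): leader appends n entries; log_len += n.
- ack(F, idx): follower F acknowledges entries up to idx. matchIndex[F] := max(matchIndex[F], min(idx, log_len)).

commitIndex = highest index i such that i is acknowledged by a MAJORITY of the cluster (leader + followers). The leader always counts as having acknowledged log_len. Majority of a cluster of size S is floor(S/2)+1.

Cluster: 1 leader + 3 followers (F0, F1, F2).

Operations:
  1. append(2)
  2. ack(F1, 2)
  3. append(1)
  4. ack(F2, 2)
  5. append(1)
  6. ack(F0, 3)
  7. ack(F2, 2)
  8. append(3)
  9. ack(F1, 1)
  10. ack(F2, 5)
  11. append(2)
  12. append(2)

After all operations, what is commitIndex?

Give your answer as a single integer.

Op 1: append 2 -> log_len=2
Op 2: F1 acks idx 2 -> match: F0=0 F1=2 F2=0; commitIndex=0
Op 3: append 1 -> log_len=3
Op 4: F2 acks idx 2 -> match: F0=0 F1=2 F2=2; commitIndex=2
Op 5: append 1 -> log_len=4
Op 6: F0 acks idx 3 -> match: F0=3 F1=2 F2=2; commitIndex=2
Op 7: F2 acks idx 2 -> match: F0=3 F1=2 F2=2; commitIndex=2
Op 8: append 3 -> log_len=7
Op 9: F1 acks idx 1 -> match: F0=3 F1=2 F2=2; commitIndex=2
Op 10: F2 acks idx 5 -> match: F0=3 F1=2 F2=5; commitIndex=3
Op 11: append 2 -> log_len=9
Op 12: append 2 -> log_len=11

Answer: 3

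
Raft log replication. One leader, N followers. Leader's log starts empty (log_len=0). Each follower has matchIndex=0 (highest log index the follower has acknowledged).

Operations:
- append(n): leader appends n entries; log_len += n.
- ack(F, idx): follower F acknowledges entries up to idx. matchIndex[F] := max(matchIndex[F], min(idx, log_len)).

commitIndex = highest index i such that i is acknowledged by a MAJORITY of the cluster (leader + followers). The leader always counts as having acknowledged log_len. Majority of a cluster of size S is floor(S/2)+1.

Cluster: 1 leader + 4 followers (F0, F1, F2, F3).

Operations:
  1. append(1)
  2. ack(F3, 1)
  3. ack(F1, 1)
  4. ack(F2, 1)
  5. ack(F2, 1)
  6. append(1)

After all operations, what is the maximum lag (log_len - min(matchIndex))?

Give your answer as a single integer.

Answer: 2

Derivation:
Op 1: append 1 -> log_len=1
Op 2: F3 acks idx 1 -> match: F0=0 F1=0 F2=0 F3=1; commitIndex=0
Op 3: F1 acks idx 1 -> match: F0=0 F1=1 F2=0 F3=1; commitIndex=1
Op 4: F2 acks idx 1 -> match: F0=0 F1=1 F2=1 F3=1; commitIndex=1
Op 5: F2 acks idx 1 -> match: F0=0 F1=1 F2=1 F3=1; commitIndex=1
Op 6: append 1 -> log_len=2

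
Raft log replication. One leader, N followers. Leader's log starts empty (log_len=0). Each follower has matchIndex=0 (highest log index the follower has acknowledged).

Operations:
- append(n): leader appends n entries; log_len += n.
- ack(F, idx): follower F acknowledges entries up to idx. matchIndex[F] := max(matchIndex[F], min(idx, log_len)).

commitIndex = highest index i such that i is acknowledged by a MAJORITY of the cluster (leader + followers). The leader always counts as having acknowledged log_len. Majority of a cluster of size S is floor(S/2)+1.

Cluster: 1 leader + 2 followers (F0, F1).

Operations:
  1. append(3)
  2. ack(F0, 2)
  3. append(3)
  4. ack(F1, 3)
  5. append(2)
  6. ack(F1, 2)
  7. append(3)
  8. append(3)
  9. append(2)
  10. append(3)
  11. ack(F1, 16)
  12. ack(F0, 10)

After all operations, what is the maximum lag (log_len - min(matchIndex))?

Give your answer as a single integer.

Answer: 9

Derivation:
Op 1: append 3 -> log_len=3
Op 2: F0 acks idx 2 -> match: F0=2 F1=0; commitIndex=2
Op 3: append 3 -> log_len=6
Op 4: F1 acks idx 3 -> match: F0=2 F1=3; commitIndex=3
Op 5: append 2 -> log_len=8
Op 6: F1 acks idx 2 -> match: F0=2 F1=3; commitIndex=3
Op 7: append 3 -> log_len=11
Op 8: append 3 -> log_len=14
Op 9: append 2 -> log_len=16
Op 10: append 3 -> log_len=19
Op 11: F1 acks idx 16 -> match: F0=2 F1=16; commitIndex=16
Op 12: F0 acks idx 10 -> match: F0=10 F1=16; commitIndex=16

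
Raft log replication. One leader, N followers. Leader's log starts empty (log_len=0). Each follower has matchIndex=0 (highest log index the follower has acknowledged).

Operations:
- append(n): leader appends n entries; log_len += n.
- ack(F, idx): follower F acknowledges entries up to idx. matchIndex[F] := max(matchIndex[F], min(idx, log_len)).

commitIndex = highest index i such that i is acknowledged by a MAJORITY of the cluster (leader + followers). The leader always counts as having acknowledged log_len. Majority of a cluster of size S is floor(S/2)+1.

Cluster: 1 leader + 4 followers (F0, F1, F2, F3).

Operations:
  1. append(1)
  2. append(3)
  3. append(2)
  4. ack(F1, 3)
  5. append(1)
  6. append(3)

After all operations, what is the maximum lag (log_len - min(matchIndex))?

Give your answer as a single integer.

Answer: 10

Derivation:
Op 1: append 1 -> log_len=1
Op 2: append 3 -> log_len=4
Op 3: append 2 -> log_len=6
Op 4: F1 acks idx 3 -> match: F0=0 F1=3 F2=0 F3=0; commitIndex=0
Op 5: append 1 -> log_len=7
Op 6: append 3 -> log_len=10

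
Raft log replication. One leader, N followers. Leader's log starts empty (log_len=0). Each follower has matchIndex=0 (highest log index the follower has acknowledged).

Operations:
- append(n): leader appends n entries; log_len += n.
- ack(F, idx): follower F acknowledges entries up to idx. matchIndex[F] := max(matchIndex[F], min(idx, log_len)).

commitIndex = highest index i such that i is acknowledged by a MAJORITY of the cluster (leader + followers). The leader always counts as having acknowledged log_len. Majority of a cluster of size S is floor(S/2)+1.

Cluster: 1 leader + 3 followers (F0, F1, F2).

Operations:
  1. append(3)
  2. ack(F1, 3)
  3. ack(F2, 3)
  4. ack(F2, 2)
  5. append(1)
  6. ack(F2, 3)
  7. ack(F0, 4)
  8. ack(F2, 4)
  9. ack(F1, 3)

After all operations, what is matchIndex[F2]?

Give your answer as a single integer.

Answer: 4

Derivation:
Op 1: append 3 -> log_len=3
Op 2: F1 acks idx 3 -> match: F0=0 F1=3 F2=0; commitIndex=0
Op 3: F2 acks idx 3 -> match: F0=0 F1=3 F2=3; commitIndex=3
Op 4: F2 acks idx 2 -> match: F0=0 F1=3 F2=3; commitIndex=3
Op 5: append 1 -> log_len=4
Op 6: F2 acks idx 3 -> match: F0=0 F1=3 F2=3; commitIndex=3
Op 7: F0 acks idx 4 -> match: F0=4 F1=3 F2=3; commitIndex=3
Op 8: F2 acks idx 4 -> match: F0=4 F1=3 F2=4; commitIndex=4
Op 9: F1 acks idx 3 -> match: F0=4 F1=3 F2=4; commitIndex=4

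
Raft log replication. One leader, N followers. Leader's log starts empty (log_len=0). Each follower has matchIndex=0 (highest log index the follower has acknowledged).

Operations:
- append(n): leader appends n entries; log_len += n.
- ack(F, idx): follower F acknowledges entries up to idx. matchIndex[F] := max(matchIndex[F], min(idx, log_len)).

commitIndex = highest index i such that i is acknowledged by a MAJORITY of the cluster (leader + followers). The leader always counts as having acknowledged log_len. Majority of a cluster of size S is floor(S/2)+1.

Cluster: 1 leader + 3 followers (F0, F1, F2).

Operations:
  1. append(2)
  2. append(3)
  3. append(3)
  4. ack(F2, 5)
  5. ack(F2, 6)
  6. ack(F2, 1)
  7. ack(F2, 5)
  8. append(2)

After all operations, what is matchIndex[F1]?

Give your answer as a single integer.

Op 1: append 2 -> log_len=2
Op 2: append 3 -> log_len=5
Op 3: append 3 -> log_len=8
Op 4: F2 acks idx 5 -> match: F0=0 F1=0 F2=5; commitIndex=0
Op 5: F2 acks idx 6 -> match: F0=0 F1=0 F2=6; commitIndex=0
Op 6: F2 acks idx 1 -> match: F0=0 F1=0 F2=6; commitIndex=0
Op 7: F2 acks idx 5 -> match: F0=0 F1=0 F2=6; commitIndex=0
Op 8: append 2 -> log_len=10

Answer: 0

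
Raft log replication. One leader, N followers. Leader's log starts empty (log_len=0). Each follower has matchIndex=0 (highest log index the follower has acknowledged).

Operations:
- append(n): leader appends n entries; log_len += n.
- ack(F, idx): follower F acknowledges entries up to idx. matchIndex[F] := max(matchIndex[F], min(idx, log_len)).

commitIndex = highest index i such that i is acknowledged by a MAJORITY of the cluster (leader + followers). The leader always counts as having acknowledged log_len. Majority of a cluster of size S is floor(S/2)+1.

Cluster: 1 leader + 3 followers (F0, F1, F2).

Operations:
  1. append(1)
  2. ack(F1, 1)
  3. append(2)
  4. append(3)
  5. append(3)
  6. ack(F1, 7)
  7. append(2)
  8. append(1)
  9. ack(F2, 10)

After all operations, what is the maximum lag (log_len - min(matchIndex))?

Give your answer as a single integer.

Op 1: append 1 -> log_len=1
Op 2: F1 acks idx 1 -> match: F0=0 F1=1 F2=0; commitIndex=0
Op 3: append 2 -> log_len=3
Op 4: append 3 -> log_len=6
Op 5: append 3 -> log_len=9
Op 6: F1 acks idx 7 -> match: F0=0 F1=7 F2=0; commitIndex=0
Op 7: append 2 -> log_len=11
Op 8: append 1 -> log_len=12
Op 9: F2 acks idx 10 -> match: F0=0 F1=7 F2=10; commitIndex=7

Answer: 12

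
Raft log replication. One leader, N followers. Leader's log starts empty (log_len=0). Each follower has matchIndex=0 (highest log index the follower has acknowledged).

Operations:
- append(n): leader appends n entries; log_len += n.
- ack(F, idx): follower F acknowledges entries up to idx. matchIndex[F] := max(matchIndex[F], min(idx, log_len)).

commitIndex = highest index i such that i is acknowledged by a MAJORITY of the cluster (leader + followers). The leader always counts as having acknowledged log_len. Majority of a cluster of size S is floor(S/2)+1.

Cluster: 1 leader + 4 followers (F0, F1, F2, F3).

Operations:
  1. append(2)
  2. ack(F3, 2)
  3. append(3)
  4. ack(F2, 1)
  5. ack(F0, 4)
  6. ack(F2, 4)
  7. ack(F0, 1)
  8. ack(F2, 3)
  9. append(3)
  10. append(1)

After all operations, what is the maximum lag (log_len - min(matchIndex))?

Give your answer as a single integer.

Answer: 9

Derivation:
Op 1: append 2 -> log_len=2
Op 2: F3 acks idx 2 -> match: F0=0 F1=0 F2=0 F3=2; commitIndex=0
Op 3: append 3 -> log_len=5
Op 4: F2 acks idx 1 -> match: F0=0 F1=0 F2=1 F3=2; commitIndex=1
Op 5: F0 acks idx 4 -> match: F0=4 F1=0 F2=1 F3=2; commitIndex=2
Op 6: F2 acks idx 4 -> match: F0=4 F1=0 F2=4 F3=2; commitIndex=4
Op 7: F0 acks idx 1 -> match: F0=4 F1=0 F2=4 F3=2; commitIndex=4
Op 8: F2 acks idx 3 -> match: F0=4 F1=0 F2=4 F3=2; commitIndex=4
Op 9: append 3 -> log_len=8
Op 10: append 1 -> log_len=9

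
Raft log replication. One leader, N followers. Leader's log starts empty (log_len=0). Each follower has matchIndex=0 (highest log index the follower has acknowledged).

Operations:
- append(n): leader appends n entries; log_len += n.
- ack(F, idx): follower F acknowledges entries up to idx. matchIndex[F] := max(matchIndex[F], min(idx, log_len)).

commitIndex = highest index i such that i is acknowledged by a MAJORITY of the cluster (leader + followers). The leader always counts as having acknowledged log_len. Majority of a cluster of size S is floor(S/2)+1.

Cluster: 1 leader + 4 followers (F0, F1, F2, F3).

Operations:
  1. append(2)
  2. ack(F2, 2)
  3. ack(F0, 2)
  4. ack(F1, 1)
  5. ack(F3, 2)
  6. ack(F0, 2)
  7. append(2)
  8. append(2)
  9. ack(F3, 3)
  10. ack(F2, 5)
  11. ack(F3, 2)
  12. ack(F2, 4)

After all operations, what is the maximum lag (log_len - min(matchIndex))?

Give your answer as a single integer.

Answer: 5

Derivation:
Op 1: append 2 -> log_len=2
Op 2: F2 acks idx 2 -> match: F0=0 F1=0 F2=2 F3=0; commitIndex=0
Op 3: F0 acks idx 2 -> match: F0=2 F1=0 F2=2 F3=0; commitIndex=2
Op 4: F1 acks idx 1 -> match: F0=2 F1=1 F2=2 F3=0; commitIndex=2
Op 5: F3 acks idx 2 -> match: F0=2 F1=1 F2=2 F3=2; commitIndex=2
Op 6: F0 acks idx 2 -> match: F0=2 F1=1 F2=2 F3=2; commitIndex=2
Op 7: append 2 -> log_len=4
Op 8: append 2 -> log_len=6
Op 9: F3 acks idx 3 -> match: F0=2 F1=1 F2=2 F3=3; commitIndex=2
Op 10: F2 acks idx 5 -> match: F0=2 F1=1 F2=5 F3=3; commitIndex=3
Op 11: F3 acks idx 2 -> match: F0=2 F1=1 F2=5 F3=3; commitIndex=3
Op 12: F2 acks idx 4 -> match: F0=2 F1=1 F2=5 F3=3; commitIndex=3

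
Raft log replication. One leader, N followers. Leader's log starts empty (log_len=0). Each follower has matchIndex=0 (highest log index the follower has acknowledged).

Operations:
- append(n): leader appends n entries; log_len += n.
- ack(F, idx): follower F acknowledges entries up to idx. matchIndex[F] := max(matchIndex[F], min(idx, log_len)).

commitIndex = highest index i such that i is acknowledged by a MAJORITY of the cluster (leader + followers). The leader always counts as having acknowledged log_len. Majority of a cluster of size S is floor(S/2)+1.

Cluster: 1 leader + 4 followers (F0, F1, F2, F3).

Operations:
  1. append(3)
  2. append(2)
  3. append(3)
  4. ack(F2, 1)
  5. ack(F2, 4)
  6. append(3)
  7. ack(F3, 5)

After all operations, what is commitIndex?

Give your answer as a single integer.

Answer: 4

Derivation:
Op 1: append 3 -> log_len=3
Op 2: append 2 -> log_len=5
Op 3: append 3 -> log_len=8
Op 4: F2 acks idx 1 -> match: F0=0 F1=0 F2=1 F3=0; commitIndex=0
Op 5: F2 acks idx 4 -> match: F0=0 F1=0 F2=4 F3=0; commitIndex=0
Op 6: append 3 -> log_len=11
Op 7: F3 acks idx 5 -> match: F0=0 F1=0 F2=4 F3=5; commitIndex=4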